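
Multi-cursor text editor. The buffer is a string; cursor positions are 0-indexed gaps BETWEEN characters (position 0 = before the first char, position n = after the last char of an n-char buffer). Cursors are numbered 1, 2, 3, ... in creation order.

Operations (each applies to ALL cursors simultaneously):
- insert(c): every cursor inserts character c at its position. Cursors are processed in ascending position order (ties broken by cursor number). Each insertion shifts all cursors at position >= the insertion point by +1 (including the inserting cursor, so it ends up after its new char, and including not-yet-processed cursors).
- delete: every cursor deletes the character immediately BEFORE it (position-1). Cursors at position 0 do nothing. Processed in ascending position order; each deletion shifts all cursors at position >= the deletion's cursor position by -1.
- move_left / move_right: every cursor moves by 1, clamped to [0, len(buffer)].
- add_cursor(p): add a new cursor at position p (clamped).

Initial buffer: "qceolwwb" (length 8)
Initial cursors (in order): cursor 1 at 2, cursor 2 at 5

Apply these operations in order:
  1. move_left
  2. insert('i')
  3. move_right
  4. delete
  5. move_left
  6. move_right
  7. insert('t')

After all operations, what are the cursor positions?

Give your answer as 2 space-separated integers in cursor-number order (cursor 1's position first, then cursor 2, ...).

Answer: 3 7

Derivation:
After op 1 (move_left): buffer="qceolwwb" (len 8), cursors c1@1 c2@4, authorship ........
After op 2 (insert('i')): buffer="qiceoilwwb" (len 10), cursors c1@2 c2@6, authorship .1...2....
After op 3 (move_right): buffer="qiceoilwwb" (len 10), cursors c1@3 c2@7, authorship .1...2....
After op 4 (delete): buffer="qieoiwwb" (len 8), cursors c1@2 c2@5, authorship .1..2...
After op 5 (move_left): buffer="qieoiwwb" (len 8), cursors c1@1 c2@4, authorship .1..2...
After op 6 (move_right): buffer="qieoiwwb" (len 8), cursors c1@2 c2@5, authorship .1..2...
After op 7 (insert('t')): buffer="qiteoitwwb" (len 10), cursors c1@3 c2@7, authorship .11..22...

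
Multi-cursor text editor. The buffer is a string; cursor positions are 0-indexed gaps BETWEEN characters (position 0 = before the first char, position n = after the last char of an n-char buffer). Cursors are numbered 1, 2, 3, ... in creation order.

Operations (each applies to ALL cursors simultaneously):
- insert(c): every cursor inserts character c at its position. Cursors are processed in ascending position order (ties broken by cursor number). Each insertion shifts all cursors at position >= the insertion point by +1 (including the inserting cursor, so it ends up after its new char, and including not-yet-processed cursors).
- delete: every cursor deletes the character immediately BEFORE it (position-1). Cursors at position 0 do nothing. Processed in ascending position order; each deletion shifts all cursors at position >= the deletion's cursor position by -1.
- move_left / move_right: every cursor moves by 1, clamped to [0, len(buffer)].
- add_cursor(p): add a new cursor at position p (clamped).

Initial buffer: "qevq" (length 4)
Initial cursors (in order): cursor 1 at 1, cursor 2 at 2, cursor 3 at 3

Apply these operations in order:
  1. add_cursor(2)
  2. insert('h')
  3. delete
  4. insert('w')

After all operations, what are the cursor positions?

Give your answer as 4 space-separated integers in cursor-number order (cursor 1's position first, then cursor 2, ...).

After op 1 (add_cursor(2)): buffer="qevq" (len 4), cursors c1@1 c2@2 c4@2 c3@3, authorship ....
After op 2 (insert('h')): buffer="qhehhvhq" (len 8), cursors c1@2 c2@5 c4@5 c3@7, authorship .1.24.3.
After op 3 (delete): buffer="qevq" (len 4), cursors c1@1 c2@2 c4@2 c3@3, authorship ....
After op 4 (insert('w')): buffer="qwewwvwq" (len 8), cursors c1@2 c2@5 c4@5 c3@7, authorship .1.24.3.

Answer: 2 5 7 5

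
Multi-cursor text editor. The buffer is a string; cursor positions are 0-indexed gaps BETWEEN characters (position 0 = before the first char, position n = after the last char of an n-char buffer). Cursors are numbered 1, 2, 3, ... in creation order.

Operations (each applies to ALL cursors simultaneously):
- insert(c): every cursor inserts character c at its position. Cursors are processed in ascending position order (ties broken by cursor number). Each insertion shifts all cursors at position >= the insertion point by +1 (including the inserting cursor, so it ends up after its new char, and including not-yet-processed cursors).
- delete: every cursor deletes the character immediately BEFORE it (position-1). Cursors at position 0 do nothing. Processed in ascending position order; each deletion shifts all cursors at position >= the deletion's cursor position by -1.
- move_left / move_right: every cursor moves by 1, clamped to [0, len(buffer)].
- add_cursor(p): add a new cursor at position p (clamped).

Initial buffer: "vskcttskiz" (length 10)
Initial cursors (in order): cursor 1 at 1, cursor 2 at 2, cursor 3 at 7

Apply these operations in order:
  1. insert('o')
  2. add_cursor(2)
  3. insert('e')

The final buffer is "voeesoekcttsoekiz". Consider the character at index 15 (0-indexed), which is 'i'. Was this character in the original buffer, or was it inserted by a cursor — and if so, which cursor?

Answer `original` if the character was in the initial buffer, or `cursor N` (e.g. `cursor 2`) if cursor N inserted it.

After op 1 (insert('o')): buffer="vosokcttsokiz" (len 13), cursors c1@2 c2@4 c3@10, authorship .1.2.....3...
After op 2 (add_cursor(2)): buffer="vosokcttsokiz" (len 13), cursors c1@2 c4@2 c2@4 c3@10, authorship .1.2.....3...
After op 3 (insert('e')): buffer="voeesoekcttsoekiz" (len 17), cursors c1@4 c4@4 c2@7 c3@14, authorship .114.22.....33...
Authorship (.=original, N=cursor N): . 1 1 4 . 2 2 . . . . . 3 3 . . .
Index 15: author = original

Answer: original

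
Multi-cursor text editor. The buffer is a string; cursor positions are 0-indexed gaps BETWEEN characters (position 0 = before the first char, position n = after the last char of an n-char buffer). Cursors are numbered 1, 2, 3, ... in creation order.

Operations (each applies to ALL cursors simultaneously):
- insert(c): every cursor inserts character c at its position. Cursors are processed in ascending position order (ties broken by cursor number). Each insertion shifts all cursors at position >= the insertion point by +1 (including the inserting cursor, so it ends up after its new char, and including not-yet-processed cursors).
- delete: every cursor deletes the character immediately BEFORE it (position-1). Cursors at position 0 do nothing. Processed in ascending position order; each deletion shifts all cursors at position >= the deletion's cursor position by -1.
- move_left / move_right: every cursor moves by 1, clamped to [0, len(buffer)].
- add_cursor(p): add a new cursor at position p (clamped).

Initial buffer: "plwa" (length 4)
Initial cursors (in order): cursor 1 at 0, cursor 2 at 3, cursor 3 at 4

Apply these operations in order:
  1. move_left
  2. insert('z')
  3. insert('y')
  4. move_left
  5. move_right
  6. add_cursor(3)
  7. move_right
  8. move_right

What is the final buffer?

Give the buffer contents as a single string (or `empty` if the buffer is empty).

After op 1 (move_left): buffer="plwa" (len 4), cursors c1@0 c2@2 c3@3, authorship ....
After op 2 (insert('z')): buffer="zplzwza" (len 7), cursors c1@1 c2@4 c3@6, authorship 1..2.3.
After op 3 (insert('y')): buffer="zyplzywzya" (len 10), cursors c1@2 c2@6 c3@9, authorship 11..22.33.
After op 4 (move_left): buffer="zyplzywzya" (len 10), cursors c1@1 c2@5 c3@8, authorship 11..22.33.
After op 5 (move_right): buffer="zyplzywzya" (len 10), cursors c1@2 c2@6 c3@9, authorship 11..22.33.
After op 6 (add_cursor(3)): buffer="zyplzywzya" (len 10), cursors c1@2 c4@3 c2@6 c3@9, authorship 11..22.33.
After op 7 (move_right): buffer="zyplzywzya" (len 10), cursors c1@3 c4@4 c2@7 c3@10, authorship 11..22.33.
After op 8 (move_right): buffer="zyplzywzya" (len 10), cursors c1@4 c4@5 c2@8 c3@10, authorship 11..22.33.

Answer: zyplzywzya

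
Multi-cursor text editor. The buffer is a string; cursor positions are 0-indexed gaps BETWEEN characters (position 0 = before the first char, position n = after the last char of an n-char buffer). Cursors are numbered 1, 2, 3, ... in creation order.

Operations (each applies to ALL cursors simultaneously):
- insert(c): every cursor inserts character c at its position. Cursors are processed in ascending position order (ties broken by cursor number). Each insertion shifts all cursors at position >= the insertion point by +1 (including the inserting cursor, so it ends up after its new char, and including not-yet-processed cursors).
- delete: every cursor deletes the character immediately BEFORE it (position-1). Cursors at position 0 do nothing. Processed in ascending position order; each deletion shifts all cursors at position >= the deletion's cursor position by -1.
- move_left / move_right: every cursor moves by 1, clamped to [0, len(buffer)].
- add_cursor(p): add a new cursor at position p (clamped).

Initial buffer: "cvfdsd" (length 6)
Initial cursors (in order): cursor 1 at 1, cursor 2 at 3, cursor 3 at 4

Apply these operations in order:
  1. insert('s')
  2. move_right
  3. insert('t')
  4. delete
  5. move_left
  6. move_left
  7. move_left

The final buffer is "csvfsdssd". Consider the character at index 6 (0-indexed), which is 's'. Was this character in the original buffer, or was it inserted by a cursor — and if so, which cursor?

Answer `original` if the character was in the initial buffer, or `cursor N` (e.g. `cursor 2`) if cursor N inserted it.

After op 1 (insert('s')): buffer="csvfsdssd" (len 9), cursors c1@2 c2@5 c3@7, authorship .1..2.3..
After op 2 (move_right): buffer="csvfsdssd" (len 9), cursors c1@3 c2@6 c3@8, authorship .1..2.3..
After op 3 (insert('t')): buffer="csvtfsdtsstd" (len 12), cursors c1@4 c2@8 c3@11, authorship .1.1.2.23.3.
After op 4 (delete): buffer="csvfsdssd" (len 9), cursors c1@3 c2@6 c3@8, authorship .1..2.3..
After op 5 (move_left): buffer="csvfsdssd" (len 9), cursors c1@2 c2@5 c3@7, authorship .1..2.3..
After op 6 (move_left): buffer="csvfsdssd" (len 9), cursors c1@1 c2@4 c3@6, authorship .1..2.3..
After op 7 (move_left): buffer="csvfsdssd" (len 9), cursors c1@0 c2@3 c3@5, authorship .1..2.3..
Authorship (.=original, N=cursor N): . 1 . . 2 . 3 . .
Index 6: author = 3

Answer: cursor 3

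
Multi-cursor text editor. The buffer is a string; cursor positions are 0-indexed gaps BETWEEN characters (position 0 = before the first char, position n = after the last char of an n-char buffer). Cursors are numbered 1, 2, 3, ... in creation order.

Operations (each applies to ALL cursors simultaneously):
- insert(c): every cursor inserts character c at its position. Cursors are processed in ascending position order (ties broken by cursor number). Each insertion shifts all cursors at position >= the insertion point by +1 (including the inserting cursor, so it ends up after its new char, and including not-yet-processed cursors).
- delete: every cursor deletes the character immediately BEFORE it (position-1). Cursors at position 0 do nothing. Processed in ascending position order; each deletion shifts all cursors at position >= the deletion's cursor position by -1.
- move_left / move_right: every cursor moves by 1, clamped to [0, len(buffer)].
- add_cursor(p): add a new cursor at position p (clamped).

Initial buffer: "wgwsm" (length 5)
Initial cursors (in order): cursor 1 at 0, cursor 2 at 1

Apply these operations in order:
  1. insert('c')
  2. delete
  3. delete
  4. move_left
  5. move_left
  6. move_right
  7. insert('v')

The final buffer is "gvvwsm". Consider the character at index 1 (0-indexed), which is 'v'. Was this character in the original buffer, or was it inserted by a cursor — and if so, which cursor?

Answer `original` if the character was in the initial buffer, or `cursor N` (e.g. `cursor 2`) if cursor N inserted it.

After op 1 (insert('c')): buffer="cwcgwsm" (len 7), cursors c1@1 c2@3, authorship 1.2....
After op 2 (delete): buffer="wgwsm" (len 5), cursors c1@0 c2@1, authorship .....
After op 3 (delete): buffer="gwsm" (len 4), cursors c1@0 c2@0, authorship ....
After op 4 (move_left): buffer="gwsm" (len 4), cursors c1@0 c2@0, authorship ....
After op 5 (move_left): buffer="gwsm" (len 4), cursors c1@0 c2@0, authorship ....
After op 6 (move_right): buffer="gwsm" (len 4), cursors c1@1 c2@1, authorship ....
After op 7 (insert('v')): buffer="gvvwsm" (len 6), cursors c1@3 c2@3, authorship .12...
Authorship (.=original, N=cursor N): . 1 2 . . .
Index 1: author = 1

Answer: cursor 1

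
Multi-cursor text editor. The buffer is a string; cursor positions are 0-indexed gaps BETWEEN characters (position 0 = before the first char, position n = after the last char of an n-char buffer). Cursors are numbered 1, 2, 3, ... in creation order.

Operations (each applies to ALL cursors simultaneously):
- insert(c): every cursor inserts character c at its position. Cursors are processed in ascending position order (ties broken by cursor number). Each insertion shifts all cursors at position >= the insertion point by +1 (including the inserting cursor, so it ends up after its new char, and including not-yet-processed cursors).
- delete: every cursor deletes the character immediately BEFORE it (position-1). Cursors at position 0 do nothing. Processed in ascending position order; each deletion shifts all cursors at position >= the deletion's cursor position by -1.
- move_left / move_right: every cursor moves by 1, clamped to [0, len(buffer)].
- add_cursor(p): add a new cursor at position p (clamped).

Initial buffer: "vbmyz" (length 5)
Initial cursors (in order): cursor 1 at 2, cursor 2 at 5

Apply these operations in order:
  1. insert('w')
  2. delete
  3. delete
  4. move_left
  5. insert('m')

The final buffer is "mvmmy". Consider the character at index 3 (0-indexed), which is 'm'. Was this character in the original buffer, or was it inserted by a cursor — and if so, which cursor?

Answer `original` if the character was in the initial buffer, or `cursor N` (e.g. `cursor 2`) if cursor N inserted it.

After op 1 (insert('w')): buffer="vbwmyzw" (len 7), cursors c1@3 c2@7, authorship ..1...2
After op 2 (delete): buffer="vbmyz" (len 5), cursors c1@2 c2@5, authorship .....
After op 3 (delete): buffer="vmy" (len 3), cursors c1@1 c2@3, authorship ...
After op 4 (move_left): buffer="vmy" (len 3), cursors c1@0 c2@2, authorship ...
After op 5 (insert('m')): buffer="mvmmy" (len 5), cursors c1@1 c2@4, authorship 1..2.
Authorship (.=original, N=cursor N): 1 . . 2 .
Index 3: author = 2

Answer: cursor 2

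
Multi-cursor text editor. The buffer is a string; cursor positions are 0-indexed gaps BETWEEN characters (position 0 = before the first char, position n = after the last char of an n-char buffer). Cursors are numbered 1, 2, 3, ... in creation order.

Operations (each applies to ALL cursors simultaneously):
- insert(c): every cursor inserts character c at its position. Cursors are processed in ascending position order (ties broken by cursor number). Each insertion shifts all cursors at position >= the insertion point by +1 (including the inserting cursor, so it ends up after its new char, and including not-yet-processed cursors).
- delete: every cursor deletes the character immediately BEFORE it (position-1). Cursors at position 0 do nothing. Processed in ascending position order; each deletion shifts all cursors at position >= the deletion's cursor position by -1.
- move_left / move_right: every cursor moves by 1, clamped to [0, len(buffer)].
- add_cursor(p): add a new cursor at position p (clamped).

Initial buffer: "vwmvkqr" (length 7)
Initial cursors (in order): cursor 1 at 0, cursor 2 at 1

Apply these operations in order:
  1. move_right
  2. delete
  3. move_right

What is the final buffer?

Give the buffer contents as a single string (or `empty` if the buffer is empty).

Answer: mvkqr

Derivation:
After op 1 (move_right): buffer="vwmvkqr" (len 7), cursors c1@1 c2@2, authorship .......
After op 2 (delete): buffer="mvkqr" (len 5), cursors c1@0 c2@0, authorship .....
After op 3 (move_right): buffer="mvkqr" (len 5), cursors c1@1 c2@1, authorship .....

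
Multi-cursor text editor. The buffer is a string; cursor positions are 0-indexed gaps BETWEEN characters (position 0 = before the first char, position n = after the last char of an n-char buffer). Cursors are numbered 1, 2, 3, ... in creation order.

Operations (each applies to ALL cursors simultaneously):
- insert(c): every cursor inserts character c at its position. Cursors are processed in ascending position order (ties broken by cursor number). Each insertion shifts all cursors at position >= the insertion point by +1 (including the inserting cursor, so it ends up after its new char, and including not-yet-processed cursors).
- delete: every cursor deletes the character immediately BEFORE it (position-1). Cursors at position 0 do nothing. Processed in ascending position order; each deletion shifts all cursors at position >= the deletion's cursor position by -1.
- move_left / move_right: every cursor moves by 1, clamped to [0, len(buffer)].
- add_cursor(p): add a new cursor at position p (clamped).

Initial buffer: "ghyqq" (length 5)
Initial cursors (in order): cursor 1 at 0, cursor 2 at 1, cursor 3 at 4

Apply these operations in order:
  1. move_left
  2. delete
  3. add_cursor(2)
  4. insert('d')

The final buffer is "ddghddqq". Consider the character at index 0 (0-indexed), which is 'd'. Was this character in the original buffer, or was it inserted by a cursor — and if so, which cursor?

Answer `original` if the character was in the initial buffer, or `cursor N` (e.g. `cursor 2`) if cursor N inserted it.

Answer: cursor 1

Derivation:
After op 1 (move_left): buffer="ghyqq" (len 5), cursors c1@0 c2@0 c3@3, authorship .....
After op 2 (delete): buffer="ghqq" (len 4), cursors c1@0 c2@0 c3@2, authorship ....
After op 3 (add_cursor(2)): buffer="ghqq" (len 4), cursors c1@0 c2@0 c3@2 c4@2, authorship ....
After op 4 (insert('d')): buffer="ddghddqq" (len 8), cursors c1@2 c2@2 c3@6 c4@6, authorship 12..34..
Authorship (.=original, N=cursor N): 1 2 . . 3 4 . .
Index 0: author = 1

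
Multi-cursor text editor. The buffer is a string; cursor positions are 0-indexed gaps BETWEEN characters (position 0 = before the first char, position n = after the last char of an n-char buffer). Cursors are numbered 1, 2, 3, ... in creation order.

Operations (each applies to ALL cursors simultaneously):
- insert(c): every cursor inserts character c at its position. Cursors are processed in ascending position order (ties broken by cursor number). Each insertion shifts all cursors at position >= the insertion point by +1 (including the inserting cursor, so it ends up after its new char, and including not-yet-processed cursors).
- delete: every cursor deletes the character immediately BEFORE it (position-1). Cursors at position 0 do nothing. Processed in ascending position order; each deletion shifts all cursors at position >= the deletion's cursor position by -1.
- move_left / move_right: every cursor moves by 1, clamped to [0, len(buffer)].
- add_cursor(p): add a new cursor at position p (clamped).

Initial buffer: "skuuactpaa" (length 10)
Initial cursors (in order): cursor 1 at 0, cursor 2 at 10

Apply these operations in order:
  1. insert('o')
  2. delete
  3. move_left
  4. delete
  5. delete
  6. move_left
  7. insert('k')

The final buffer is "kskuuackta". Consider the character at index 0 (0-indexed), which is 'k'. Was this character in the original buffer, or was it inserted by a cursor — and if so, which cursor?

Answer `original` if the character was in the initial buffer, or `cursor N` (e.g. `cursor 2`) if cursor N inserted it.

Answer: cursor 1

Derivation:
After op 1 (insert('o')): buffer="oskuuactpaao" (len 12), cursors c1@1 c2@12, authorship 1..........2
After op 2 (delete): buffer="skuuactpaa" (len 10), cursors c1@0 c2@10, authorship ..........
After op 3 (move_left): buffer="skuuactpaa" (len 10), cursors c1@0 c2@9, authorship ..........
After op 4 (delete): buffer="skuuactpa" (len 9), cursors c1@0 c2@8, authorship .........
After op 5 (delete): buffer="skuuacta" (len 8), cursors c1@0 c2@7, authorship ........
After op 6 (move_left): buffer="skuuacta" (len 8), cursors c1@0 c2@6, authorship ........
After op 7 (insert('k')): buffer="kskuuackta" (len 10), cursors c1@1 c2@8, authorship 1......2..
Authorship (.=original, N=cursor N): 1 . . . . . . 2 . .
Index 0: author = 1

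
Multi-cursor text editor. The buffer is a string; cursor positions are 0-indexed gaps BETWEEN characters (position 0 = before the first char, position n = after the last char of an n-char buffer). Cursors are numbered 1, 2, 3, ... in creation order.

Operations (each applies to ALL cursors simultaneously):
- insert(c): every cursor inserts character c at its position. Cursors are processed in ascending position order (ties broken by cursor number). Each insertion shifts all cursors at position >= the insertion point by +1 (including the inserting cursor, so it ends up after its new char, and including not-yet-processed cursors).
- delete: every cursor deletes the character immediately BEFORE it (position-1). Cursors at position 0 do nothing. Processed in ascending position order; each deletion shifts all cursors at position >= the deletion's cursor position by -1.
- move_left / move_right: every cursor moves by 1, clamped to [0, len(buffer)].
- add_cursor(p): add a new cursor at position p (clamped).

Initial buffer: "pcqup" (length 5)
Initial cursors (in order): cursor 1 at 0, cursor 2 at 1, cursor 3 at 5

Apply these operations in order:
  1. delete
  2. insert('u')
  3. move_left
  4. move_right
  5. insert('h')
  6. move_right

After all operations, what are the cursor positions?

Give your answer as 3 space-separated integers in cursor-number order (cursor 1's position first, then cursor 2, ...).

Answer: 5 5 9

Derivation:
After op 1 (delete): buffer="cqu" (len 3), cursors c1@0 c2@0 c3@3, authorship ...
After op 2 (insert('u')): buffer="uucquu" (len 6), cursors c1@2 c2@2 c3@6, authorship 12...3
After op 3 (move_left): buffer="uucquu" (len 6), cursors c1@1 c2@1 c3@5, authorship 12...3
After op 4 (move_right): buffer="uucquu" (len 6), cursors c1@2 c2@2 c3@6, authorship 12...3
After op 5 (insert('h')): buffer="uuhhcquuh" (len 9), cursors c1@4 c2@4 c3@9, authorship 1212...33
After op 6 (move_right): buffer="uuhhcquuh" (len 9), cursors c1@5 c2@5 c3@9, authorship 1212...33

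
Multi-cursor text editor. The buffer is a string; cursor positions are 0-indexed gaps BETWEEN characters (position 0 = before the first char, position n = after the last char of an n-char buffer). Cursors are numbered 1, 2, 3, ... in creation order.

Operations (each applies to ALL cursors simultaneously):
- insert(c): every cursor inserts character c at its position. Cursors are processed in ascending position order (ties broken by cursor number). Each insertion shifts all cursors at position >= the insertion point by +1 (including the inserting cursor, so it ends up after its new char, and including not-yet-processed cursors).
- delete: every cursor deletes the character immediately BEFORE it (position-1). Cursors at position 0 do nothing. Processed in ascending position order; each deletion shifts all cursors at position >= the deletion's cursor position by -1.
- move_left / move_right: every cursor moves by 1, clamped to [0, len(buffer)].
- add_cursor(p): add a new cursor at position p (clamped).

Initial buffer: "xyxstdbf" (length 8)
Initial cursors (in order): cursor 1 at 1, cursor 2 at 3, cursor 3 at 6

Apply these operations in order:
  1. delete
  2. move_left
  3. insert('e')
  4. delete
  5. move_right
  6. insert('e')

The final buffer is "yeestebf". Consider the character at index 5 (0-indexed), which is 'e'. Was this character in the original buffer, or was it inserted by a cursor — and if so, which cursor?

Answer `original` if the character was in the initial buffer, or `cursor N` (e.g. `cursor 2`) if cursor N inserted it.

Answer: cursor 3

Derivation:
After op 1 (delete): buffer="ystbf" (len 5), cursors c1@0 c2@1 c3@3, authorship .....
After op 2 (move_left): buffer="ystbf" (len 5), cursors c1@0 c2@0 c3@2, authorship .....
After op 3 (insert('e')): buffer="eeysetbf" (len 8), cursors c1@2 c2@2 c3@5, authorship 12..3...
After op 4 (delete): buffer="ystbf" (len 5), cursors c1@0 c2@0 c3@2, authorship .....
After op 5 (move_right): buffer="ystbf" (len 5), cursors c1@1 c2@1 c3@3, authorship .....
After op 6 (insert('e')): buffer="yeestebf" (len 8), cursors c1@3 c2@3 c3@6, authorship .12..3..
Authorship (.=original, N=cursor N): . 1 2 . . 3 . .
Index 5: author = 3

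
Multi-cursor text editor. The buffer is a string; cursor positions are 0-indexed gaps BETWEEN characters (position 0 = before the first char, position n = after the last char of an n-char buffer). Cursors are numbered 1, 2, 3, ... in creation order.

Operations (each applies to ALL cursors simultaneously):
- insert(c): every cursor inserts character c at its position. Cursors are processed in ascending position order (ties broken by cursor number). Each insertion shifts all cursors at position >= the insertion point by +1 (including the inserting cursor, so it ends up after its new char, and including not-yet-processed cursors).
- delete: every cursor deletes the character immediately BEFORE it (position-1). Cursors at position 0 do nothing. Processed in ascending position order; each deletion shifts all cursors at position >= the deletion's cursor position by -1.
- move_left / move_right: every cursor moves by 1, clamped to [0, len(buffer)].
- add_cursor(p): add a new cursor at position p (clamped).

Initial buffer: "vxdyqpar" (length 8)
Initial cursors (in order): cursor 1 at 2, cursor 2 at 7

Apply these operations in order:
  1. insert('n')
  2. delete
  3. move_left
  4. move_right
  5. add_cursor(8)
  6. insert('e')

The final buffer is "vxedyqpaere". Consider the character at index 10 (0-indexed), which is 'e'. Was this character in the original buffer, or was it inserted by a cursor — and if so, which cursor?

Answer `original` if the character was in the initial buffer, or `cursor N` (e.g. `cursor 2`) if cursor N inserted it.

After op 1 (insert('n')): buffer="vxndyqpanr" (len 10), cursors c1@3 c2@9, authorship ..1.....2.
After op 2 (delete): buffer="vxdyqpar" (len 8), cursors c1@2 c2@7, authorship ........
After op 3 (move_left): buffer="vxdyqpar" (len 8), cursors c1@1 c2@6, authorship ........
After op 4 (move_right): buffer="vxdyqpar" (len 8), cursors c1@2 c2@7, authorship ........
After op 5 (add_cursor(8)): buffer="vxdyqpar" (len 8), cursors c1@2 c2@7 c3@8, authorship ........
After op 6 (insert('e')): buffer="vxedyqpaere" (len 11), cursors c1@3 c2@9 c3@11, authorship ..1.....2.3
Authorship (.=original, N=cursor N): . . 1 . . . . . 2 . 3
Index 10: author = 3

Answer: cursor 3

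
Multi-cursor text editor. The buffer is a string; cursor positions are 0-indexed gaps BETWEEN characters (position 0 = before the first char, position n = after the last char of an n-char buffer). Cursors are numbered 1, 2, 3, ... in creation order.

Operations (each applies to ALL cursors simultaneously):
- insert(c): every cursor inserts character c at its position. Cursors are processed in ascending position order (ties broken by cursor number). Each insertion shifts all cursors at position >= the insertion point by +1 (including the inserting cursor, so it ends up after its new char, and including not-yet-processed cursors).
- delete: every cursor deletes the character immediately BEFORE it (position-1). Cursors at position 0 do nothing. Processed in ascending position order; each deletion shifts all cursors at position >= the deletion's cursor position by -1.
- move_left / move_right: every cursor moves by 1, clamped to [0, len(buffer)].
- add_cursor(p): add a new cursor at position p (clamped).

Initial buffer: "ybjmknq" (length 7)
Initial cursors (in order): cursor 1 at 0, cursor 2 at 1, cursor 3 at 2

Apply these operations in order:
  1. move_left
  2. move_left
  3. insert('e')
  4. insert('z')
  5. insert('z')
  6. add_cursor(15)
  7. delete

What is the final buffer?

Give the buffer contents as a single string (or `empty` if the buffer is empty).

Answer: eeezzzybjmkq

Derivation:
After op 1 (move_left): buffer="ybjmknq" (len 7), cursors c1@0 c2@0 c3@1, authorship .......
After op 2 (move_left): buffer="ybjmknq" (len 7), cursors c1@0 c2@0 c3@0, authorship .......
After op 3 (insert('e')): buffer="eeeybjmknq" (len 10), cursors c1@3 c2@3 c3@3, authorship 123.......
After op 4 (insert('z')): buffer="eeezzzybjmknq" (len 13), cursors c1@6 c2@6 c3@6, authorship 123123.......
After op 5 (insert('z')): buffer="eeezzzzzzybjmknq" (len 16), cursors c1@9 c2@9 c3@9, authorship 123123123.......
After op 6 (add_cursor(15)): buffer="eeezzzzzzybjmknq" (len 16), cursors c1@9 c2@9 c3@9 c4@15, authorship 123123123.......
After op 7 (delete): buffer="eeezzzybjmkq" (len 12), cursors c1@6 c2@6 c3@6 c4@11, authorship 123123......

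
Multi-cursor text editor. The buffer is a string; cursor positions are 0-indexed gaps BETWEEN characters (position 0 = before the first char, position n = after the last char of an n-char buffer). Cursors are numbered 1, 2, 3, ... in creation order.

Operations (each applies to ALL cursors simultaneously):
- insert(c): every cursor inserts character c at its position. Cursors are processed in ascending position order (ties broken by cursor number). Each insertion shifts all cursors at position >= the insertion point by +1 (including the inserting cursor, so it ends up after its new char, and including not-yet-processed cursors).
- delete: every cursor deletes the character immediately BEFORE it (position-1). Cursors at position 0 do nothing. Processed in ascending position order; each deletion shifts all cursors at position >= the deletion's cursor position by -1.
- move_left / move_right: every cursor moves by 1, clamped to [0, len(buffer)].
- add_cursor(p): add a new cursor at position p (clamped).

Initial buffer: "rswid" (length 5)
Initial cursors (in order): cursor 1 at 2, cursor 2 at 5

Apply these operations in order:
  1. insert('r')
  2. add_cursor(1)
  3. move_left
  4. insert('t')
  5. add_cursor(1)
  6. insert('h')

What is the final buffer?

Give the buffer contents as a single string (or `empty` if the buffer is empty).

After op 1 (insert('r')): buffer="rsrwidr" (len 7), cursors c1@3 c2@7, authorship ..1...2
After op 2 (add_cursor(1)): buffer="rsrwidr" (len 7), cursors c3@1 c1@3 c2@7, authorship ..1...2
After op 3 (move_left): buffer="rsrwidr" (len 7), cursors c3@0 c1@2 c2@6, authorship ..1...2
After op 4 (insert('t')): buffer="trstrwidtr" (len 10), cursors c3@1 c1@4 c2@9, authorship 3..11...22
After op 5 (add_cursor(1)): buffer="trstrwidtr" (len 10), cursors c3@1 c4@1 c1@4 c2@9, authorship 3..11...22
After op 6 (insert('h')): buffer="thhrsthrwidthr" (len 14), cursors c3@3 c4@3 c1@7 c2@13, authorship 334..111...222

Answer: thhrsthrwidthr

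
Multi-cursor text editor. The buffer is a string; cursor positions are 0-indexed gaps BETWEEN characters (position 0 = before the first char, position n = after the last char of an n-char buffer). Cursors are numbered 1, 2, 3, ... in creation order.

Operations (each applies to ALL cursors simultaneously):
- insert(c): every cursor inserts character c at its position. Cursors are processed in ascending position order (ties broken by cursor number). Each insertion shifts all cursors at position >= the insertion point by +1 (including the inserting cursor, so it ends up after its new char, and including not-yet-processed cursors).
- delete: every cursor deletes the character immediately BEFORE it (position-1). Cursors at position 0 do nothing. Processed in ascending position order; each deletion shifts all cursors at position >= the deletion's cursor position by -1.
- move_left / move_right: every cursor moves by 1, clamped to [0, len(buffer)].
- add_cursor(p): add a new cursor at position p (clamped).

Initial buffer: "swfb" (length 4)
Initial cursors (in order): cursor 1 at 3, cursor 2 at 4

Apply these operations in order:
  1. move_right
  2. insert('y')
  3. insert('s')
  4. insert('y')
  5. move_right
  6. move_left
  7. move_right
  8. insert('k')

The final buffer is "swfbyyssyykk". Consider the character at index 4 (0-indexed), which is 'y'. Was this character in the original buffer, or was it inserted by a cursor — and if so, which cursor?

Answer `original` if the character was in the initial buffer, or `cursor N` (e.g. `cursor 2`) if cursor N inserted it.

Answer: cursor 1

Derivation:
After op 1 (move_right): buffer="swfb" (len 4), cursors c1@4 c2@4, authorship ....
After op 2 (insert('y')): buffer="swfbyy" (len 6), cursors c1@6 c2@6, authorship ....12
After op 3 (insert('s')): buffer="swfbyyss" (len 8), cursors c1@8 c2@8, authorship ....1212
After op 4 (insert('y')): buffer="swfbyyssyy" (len 10), cursors c1@10 c2@10, authorship ....121212
After op 5 (move_right): buffer="swfbyyssyy" (len 10), cursors c1@10 c2@10, authorship ....121212
After op 6 (move_left): buffer="swfbyyssyy" (len 10), cursors c1@9 c2@9, authorship ....121212
After op 7 (move_right): buffer="swfbyyssyy" (len 10), cursors c1@10 c2@10, authorship ....121212
After op 8 (insert('k')): buffer="swfbyyssyykk" (len 12), cursors c1@12 c2@12, authorship ....12121212
Authorship (.=original, N=cursor N): . . . . 1 2 1 2 1 2 1 2
Index 4: author = 1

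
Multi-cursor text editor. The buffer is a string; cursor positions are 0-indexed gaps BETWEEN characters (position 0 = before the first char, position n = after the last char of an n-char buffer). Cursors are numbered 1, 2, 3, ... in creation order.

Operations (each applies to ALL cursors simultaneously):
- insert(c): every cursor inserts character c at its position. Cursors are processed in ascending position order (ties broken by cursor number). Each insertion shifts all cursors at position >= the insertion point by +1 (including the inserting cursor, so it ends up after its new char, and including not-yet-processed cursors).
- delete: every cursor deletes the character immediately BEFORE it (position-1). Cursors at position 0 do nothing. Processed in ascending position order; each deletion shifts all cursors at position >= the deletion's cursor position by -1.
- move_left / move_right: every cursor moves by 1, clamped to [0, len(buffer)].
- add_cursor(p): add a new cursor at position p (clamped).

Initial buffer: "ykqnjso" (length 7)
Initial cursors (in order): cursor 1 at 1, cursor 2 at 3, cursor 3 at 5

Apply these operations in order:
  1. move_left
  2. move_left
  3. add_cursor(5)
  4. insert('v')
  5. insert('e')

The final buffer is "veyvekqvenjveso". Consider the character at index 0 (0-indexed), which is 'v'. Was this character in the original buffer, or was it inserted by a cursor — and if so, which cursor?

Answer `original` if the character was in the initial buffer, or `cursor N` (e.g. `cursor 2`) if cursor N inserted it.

Answer: cursor 1

Derivation:
After op 1 (move_left): buffer="ykqnjso" (len 7), cursors c1@0 c2@2 c3@4, authorship .......
After op 2 (move_left): buffer="ykqnjso" (len 7), cursors c1@0 c2@1 c3@3, authorship .......
After op 3 (add_cursor(5)): buffer="ykqnjso" (len 7), cursors c1@0 c2@1 c3@3 c4@5, authorship .......
After op 4 (insert('v')): buffer="vyvkqvnjvso" (len 11), cursors c1@1 c2@3 c3@6 c4@9, authorship 1.2..3..4..
After op 5 (insert('e')): buffer="veyvekqvenjveso" (len 15), cursors c1@2 c2@5 c3@9 c4@13, authorship 11.22..33..44..
Authorship (.=original, N=cursor N): 1 1 . 2 2 . . 3 3 . . 4 4 . .
Index 0: author = 1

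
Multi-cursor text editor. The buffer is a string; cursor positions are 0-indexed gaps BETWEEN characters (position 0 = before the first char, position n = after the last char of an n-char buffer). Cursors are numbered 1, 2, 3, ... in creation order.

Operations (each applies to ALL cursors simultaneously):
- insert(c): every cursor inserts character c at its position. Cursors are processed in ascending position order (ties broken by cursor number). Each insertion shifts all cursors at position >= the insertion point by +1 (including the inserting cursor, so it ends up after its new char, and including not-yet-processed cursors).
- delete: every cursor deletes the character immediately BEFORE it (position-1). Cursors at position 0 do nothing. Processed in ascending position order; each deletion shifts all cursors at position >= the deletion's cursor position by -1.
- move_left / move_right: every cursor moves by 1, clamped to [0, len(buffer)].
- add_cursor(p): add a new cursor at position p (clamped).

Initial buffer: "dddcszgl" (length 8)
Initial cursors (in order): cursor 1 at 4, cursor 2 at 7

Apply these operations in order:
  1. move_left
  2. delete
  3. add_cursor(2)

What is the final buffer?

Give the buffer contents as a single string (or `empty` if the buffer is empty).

Answer: ddcsgl

Derivation:
After op 1 (move_left): buffer="dddcszgl" (len 8), cursors c1@3 c2@6, authorship ........
After op 2 (delete): buffer="ddcsgl" (len 6), cursors c1@2 c2@4, authorship ......
After op 3 (add_cursor(2)): buffer="ddcsgl" (len 6), cursors c1@2 c3@2 c2@4, authorship ......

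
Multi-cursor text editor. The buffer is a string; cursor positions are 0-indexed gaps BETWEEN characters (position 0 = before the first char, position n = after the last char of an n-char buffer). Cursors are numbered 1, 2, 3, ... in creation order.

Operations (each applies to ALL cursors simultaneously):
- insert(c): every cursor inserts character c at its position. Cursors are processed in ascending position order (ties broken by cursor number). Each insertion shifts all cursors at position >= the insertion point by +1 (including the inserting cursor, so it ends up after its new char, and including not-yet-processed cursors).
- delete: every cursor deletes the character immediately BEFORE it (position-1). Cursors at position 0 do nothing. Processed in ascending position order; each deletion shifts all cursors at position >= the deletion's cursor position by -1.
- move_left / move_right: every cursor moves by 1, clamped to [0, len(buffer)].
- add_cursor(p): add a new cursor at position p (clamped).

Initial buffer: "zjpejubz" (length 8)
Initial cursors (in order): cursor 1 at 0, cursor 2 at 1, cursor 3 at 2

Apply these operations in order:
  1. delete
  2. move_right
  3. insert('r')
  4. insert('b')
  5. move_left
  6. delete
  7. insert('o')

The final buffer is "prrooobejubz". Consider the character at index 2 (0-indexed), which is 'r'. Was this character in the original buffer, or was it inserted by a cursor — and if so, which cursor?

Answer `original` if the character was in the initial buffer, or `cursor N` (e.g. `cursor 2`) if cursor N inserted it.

After op 1 (delete): buffer="pejubz" (len 6), cursors c1@0 c2@0 c3@0, authorship ......
After op 2 (move_right): buffer="pejubz" (len 6), cursors c1@1 c2@1 c3@1, authorship ......
After op 3 (insert('r')): buffer="prrrejubz" (len 9), cursors c1@4 c2@4 c3@4, authorship .123.....
After op 4 (insert('b')): buffer="prrrbbbejubz" (len 12), cursors c1@7 c2@7 c3@7, authorship .123123.....
After op 5 (move_left): buffer="prrrbbbejubz" (len 12), cursors c1@6 c2@6 c3@6, authorship .123123.....
After op 6 (delete): buffer="prrbejubz" (len 9), cursors c1@3 c2@3 c3@3, authorship .123.....
After op 7 (insert('o')): buffer="prrooobejubz" (len 12), cursors c1@6 c2@6 c3@6, authorship .121233.....
Authorship (.=original, N=cursor N): . 1 2 1 2 3 3 . . . . .
Index 2: author = 2

Answer: cursor 2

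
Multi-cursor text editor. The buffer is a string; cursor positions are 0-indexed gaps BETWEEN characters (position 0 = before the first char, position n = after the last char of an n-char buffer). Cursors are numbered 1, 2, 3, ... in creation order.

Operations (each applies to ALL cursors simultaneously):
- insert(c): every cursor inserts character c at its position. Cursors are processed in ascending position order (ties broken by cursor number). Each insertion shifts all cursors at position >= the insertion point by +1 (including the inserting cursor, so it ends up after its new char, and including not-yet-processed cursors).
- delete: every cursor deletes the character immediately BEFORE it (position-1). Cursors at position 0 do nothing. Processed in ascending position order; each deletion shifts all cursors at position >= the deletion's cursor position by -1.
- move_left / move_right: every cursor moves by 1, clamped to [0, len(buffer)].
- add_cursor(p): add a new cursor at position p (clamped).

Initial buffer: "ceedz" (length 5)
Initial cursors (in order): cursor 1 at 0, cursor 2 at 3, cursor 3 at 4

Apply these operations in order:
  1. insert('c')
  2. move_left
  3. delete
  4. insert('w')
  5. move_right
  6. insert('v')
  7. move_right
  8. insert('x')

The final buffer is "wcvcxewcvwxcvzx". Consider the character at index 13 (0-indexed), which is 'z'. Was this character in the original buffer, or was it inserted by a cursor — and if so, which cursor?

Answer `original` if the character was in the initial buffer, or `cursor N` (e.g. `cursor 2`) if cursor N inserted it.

After op 1 (insert('c')): buffer="cceecdcz" (len 8), cursors c1@1 c2@5 c3@7, authorship 1...2.3.
After op 2 (move_left): buffer="cceecdcz" (len 8), cursors c1@0 c2@4 c3@6, authorship 1...2.3.
After op 3 (delete): buffer="cceccz" (len 6), cursors c1@0 c2@3 c3@4, authorship 1..23.
After op 4 (insert('w')): buffer="wccewcwcz" (len 9), cursors c1@1 c2@5 c3@7, authorship 11..2233.
After op 5 (move_right): buffer="wccewcwcz" (len 9), cursors c1@2 c2@6 c3@8, authorship 11..2233.
After op 6 (insert('v')): buffer="wcvcewcvwcvz" (len 12), cursors c1@3 c2@8 c3@11, authorship 111..222333.
After op 7 (move_right): buffer="wcvcewcvwcvz" (len 12), cursors c1@4 c2@9 c3@12, authorship 111..222333.
After op 8 (insert('x')): buffer="wcvcxewcvwxcvzx" (len 15), cursors c1@5 c2@11 c3@15, authorship 111.1.2223233.3
Authorship (.=original, N=cursor N): 1 1 1 . 1 . 2 2 2 3 2 3 3 . 3
Index 13: author = original

Answer: original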